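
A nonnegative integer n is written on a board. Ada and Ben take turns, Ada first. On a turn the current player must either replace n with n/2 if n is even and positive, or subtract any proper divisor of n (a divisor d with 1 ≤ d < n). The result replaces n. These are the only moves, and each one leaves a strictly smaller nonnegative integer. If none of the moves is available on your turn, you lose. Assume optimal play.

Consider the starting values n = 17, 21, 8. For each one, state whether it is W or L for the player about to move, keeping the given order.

Work bottom-up. With no move the player to move loses. Otherwise the position is W if at least one move leads to an L position for the opponent, and L if every move leads to a W.
n=0: no move → L
n=1: no move → L
n=2: can move to 1, which is L ⇒ W
n=3: the only move is to 2(W), a W ⇒ L
n=4: can move to 3, which is L ⇒ W
n=5: the only move is to 4(W), a W ⇒ L
n=6: can move to 3, which is L ⇒ W
n=7: the only move is to 6(W), a W ⇒ L
n=8: can move to 7, which is L ⇒ W
n=9: moves to 6(W), 8(W); every one is W ⇒ L
n=10: can move to 5, which is L ⇒ W
n=11: the only move is to 10(W), a W ⇒ L
n=12: can move to 9, which is L ⇒ W
n=13: the only move is to 12(W), a W ⇒ L
n=14: can move to 7, which is L ⇒ W
n=15: moves to 10(W), 12(W), 14(W); every one is W ⇒ L
n=16: can move to 15, which is L ⇒ W
n=17: the only move is to 16(W), a W ⇒ L
n=18: can move to 9, which is L ⇒ W
n=19: the only move is to 18(W), a W ⇒ L
n=20: can move to 15, which is L ⇒ W
n=21: moves to 14(W), 18(W), 20(W); every one is W ⇒ L

17: L, 21: L, 8: W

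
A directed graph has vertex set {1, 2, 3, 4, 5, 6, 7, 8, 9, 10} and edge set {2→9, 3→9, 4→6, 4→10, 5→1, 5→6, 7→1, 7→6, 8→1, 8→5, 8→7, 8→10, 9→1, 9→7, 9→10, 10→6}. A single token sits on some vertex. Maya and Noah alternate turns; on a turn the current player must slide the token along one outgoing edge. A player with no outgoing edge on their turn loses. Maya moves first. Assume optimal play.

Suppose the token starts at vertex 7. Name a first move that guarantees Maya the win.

Move to 1.

Build the W/L table. Terminal = L. A non-terminal position is W if it has a move to some L; otherwise it is L.
Every edge goes from a vertex to one that appears earlier in the order 6, 1, 7, 10, 5, 9, 3, 8, 2, 4, so processing vertices in that order labels each vertex after all of its successors.
6: no outgoing edge → L
1: no outgoing edge → L
7: can move to 1, which is L ⇒ W
10: can move to 6, which is L ⇒ W
5: can move to 1, which is L ⇒ W
9: can move to 1, which is L ⇒ W
3: the only move is to 9(W), a W ⇒ L
8: can move to 1, which is L ⇒ W
2: the only move is to 9(W), a W ⇒ L
4: can move to 6, which is L ⇒ W
From 7, the L positions reachable in one move are: 1, 6. Any move reaching one of these is winning.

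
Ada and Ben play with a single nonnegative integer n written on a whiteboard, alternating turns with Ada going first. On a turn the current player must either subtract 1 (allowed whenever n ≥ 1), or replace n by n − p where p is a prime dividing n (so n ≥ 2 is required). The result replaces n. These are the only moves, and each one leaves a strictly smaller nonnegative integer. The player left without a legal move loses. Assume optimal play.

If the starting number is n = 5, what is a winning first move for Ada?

Move to 0.

Positions with no move are L. A position that does have a move is losing for the player to move precisely when every available move leads to a winning position for the opponent. Fill in the labels:
n=0: no move → L
n=1: can move to 0, which is L ⇒ W
n=2: can move to 0, which is L ⇒ W
n=3: can move to 0, which is L ⇒ W
n=4: moves to 2(W), 3(W); every one is W ⇒ L
n=5: can move to 0, which is L ⇒ W
From 5, the L positions reachable in one move are: 0, 4. Any move reaching one of these is winning.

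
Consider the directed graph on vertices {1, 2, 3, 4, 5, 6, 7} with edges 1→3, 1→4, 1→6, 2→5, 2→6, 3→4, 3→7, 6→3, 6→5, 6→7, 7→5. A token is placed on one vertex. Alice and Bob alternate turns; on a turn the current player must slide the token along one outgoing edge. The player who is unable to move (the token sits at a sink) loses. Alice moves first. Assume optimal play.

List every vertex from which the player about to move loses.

4, 5

Work bottom-up. With no move the player to move loses. Otherwise the position is W if at least one move leads to an L position for the opponent, and L if every move leads to a W.
Every edge goes from a vertex to one that appears earlier in the order 4, 5, 7, 3, 6, 1, 2, so processing vertices in that order labels each vertex after all of its successors.
4: no outgoing edge → L
5: no outgoing edge → L
7: can move to 5, which is L ⇒ W
3: can move to 4, which is L ⇒ W
6: can move to 5, which is L ⇒ W
1: can move to 4, which is L ⇒ W
2: can move to 5, which is L ⇒ W
Reading off the rows marked L gives the requested list; there are 2 such vertices.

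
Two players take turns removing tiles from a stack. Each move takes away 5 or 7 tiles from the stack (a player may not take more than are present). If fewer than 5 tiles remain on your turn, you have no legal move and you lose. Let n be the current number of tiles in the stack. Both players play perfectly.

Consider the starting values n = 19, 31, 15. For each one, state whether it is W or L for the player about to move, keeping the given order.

Positions with no move are L. A position that does have a move is losing for the player to move precisely when every available move leads to a winning position for the opponent. Fill in the labels:
n=0: no move → L
n=1: no move → L
n=2: no move → L
n=3: no move → L
n=4: no move → L
n=5: can move to 0, which is L ⇒ W
n=6: can move to 1, which is L ⇒ W
n=7: can move to 2, which is L ⇒ W
n=8: can move to 3, which is L ⇒ W
n=9: can move to 4, which is L ⇒ W
n=10: can move to 3, which is L ⇒ W
n=11: can move to 4, which is L ⇒ W
n=12: moves to 7(W), 5(W); every one is W ⇒ L
n=13: moves to 8(W), 6(W); every one is W ⇒ L
n=14: moves to 9(W), 7(W); every one is W ⇒ L
n=15: moves to 10(W), 8(W); every one is W ⇒ L
n=16: moves to 11(W), 9(W); every one is W ⇒ L
n=17: can move to 12, which is L ⇒ W
n=18: can move to 13, which is L ⇒ W
n=19: can move to 14, which is L ⇒ W
n=20: can move to 15, which is L ⇒ W
n=21: can move to 16, which is L ⇒ W
n=22: can move to 15, which is L ⇒ W
n=23: can move to 16, which is L ⇒ W
n=24: moves to 19(W), 17(W); every one is W ⇒ L
n=25: moves to 20(W), 18(W); every one is W ⇒ L
n=26: moves to 21(W), 19(W); every one is W ⇒ L
n=27: moves to 22(W), 20(W); every one is W ⇒ L
n=28: moves to 23(W), 21(W); every one is W ⇒ L
n=29: can move to 24, which is L ⇒ W
n=30: can move to 25, which is L ⇒ W
n=31: can move to 26, which is L ⇒ W

19: W, 31: W, 15: L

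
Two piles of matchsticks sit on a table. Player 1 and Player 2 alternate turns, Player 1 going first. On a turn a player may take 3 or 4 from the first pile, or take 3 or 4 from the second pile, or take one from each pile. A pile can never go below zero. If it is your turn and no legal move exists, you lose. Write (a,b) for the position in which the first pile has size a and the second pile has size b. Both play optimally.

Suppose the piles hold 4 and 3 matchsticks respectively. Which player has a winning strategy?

Build the W/L table. Terminal = L. A non-terminal position is W if it has a move to some L; otherwise it is L.
No move ever increases a pile, so every position that can arise here has a ≤ 4 and b ≤ 3; it is enough to label the cells with 0 ≤ a ≤ 4 and 0 ≤ b ≤ 3.
Every move lowers a or b (never raises either), so fill the grid row by row in increasing a, and left to right within a row: each cell's successors are then already labelled.
      b=0  b=1  b=2  b=3
a=0:    L    L    L    W
a=1:    L    W    W    W
a=2:    L    W    L    W
a=3:    W    W    W    W
a=4:    W    W    W    L
Cells with no legal move (terminal, hence L): (0,0), (0,1), (0,2), (1,0), (2,0).
The remaining L cells, each justified by listing all of its moves:
(2,2): the only move is to (1,1)(W), a W ⇒ L
(4,3): moves to (1,3)(W), (0,3)(W), (4,0)(W), (3,2)(W); every one is W ⇒ L
Every other cell has at least one move into one of the L cells above, so it is W.
Every move from (4,3) reaches a W position, so the mover loses.

Player 2 wins.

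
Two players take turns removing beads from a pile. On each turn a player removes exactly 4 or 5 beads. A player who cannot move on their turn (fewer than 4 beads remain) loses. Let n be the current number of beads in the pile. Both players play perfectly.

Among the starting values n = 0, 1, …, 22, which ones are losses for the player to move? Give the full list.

Use the standard recursion: the mover loses at a terminal position; elsewhere, the mover wins exactly when some move hands the opponent an L position.
n=0: no move → L
n=1: no move → L
n=2: no move → L
n=3: no move → L
n=4: can move to 0, which is L ⇒ W
n=5: can move to 1, which is L ⇒ W
n=6: can move to 2, which is L ⇒ W
n=7: can move to 3, which is L ⇒ W
n=8: can move to 3, which is L ⇒ W
n=9: moves to 5(W), 4(W); every one is W ⇒ L
n=10: moves to 6(W), 5(W); every one is W ⇒ L
n=11: moves to 7(W), 6(W); every one is W ⇒ L
n=12: moves to 8(W), 7(W); every one is W ⇒ L
n=13: can move to 9, which is L ⇒ W
n=14: can move to 10, which is L ⇒ W
n=15: can move to 11, which is L ⇒ W
n=16: can move to 12, which is L ⇒ W
n=17: can move to 12, which is L ⇒ W
n=18: moves to 14(W), 13(W); every one is W ⇒ L
n=19: moves to 15(W), 14(W); every one is W ⇒ L
n=20: moves to 16(W), 15(W); every one is W ⇒ L
n=21: moves to 17(W), 16(W); every one is W ⇒ L
n=22: can move to 18, which is L ⇒ W
Reading off the rows marked L gives the requested list; there are 12 such values of n.

0, 1, 2, 3, 9, 10, 11, 12, 18, 19, 20, 21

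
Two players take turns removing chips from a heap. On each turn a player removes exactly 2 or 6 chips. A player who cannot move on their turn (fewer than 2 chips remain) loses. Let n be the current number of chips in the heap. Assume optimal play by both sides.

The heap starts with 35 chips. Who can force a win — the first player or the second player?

The first player wins.

Label each position W (a win for the player to move) or L (a loss). A position with no legal move is L; any other position is W exactly when some move reaches an L, and L when every move reaches a W.
n=0: no move → L
n=1: no move → L
n=2: reaches L-position 0 → W
n=3: reaches L-position 1 → W
n=4: only reaches 2(W), which is W → L
n=5: only reaches 3(W), which is W → L
n=6: reaches L-position 4 → W
n=7: reaches L-position 5 → W
n=8: only reaches 6(W), 2(W), all W → L
n=9: only reaches 7(W), 3(W), all W → L
n=10: reaches L-position 8 → W
n=11: reaches L-position 9 → W
n=12: only reaches 10(W), 6(W), all W → L
n=13: only reaches 11(W), 7(W), all W → L
n=14: reaches L-position 12 → W
n=15: reaches L-position 13 → W
n=16: only reaches 14(W), 10(W), all W → L
n=17: only reaches 15(W), 11(W), all W → L
n=18: reaches L-position 16 → W
n=19: reaches L-position 17 → W
n=20: only reaches 18(W), 14(W), all W → L
n=21: only reaches 19(W), 15(W), all W → L
n=22: reaches L-position 20 → W
n=23: reaches L-position 21 → W
n=24: only reaches 22(W), 18(W), all W → L
n=25: only reaches 23(W), 19(W), all W → L
n=26: reaches L-position 24 → W
n=27: reaches L-position 25 → W
n=28: only reaches 26(W), 22(W), all W → L
n=29: only reaches 27(W), 23(W), all W → L
n=30: reaches L-position 28 → W
n=31: reaches L-position 29 → W
n=32: only reaches 30(W), 26(W), all W → L
n=33: only reaches 31(W), 27(W), all W → L
n=34: reaches L-position 32 → W
n=35: reaches L-position 33 → W
From 35 the player to move can remove 2, leaving 33, reaching an L position.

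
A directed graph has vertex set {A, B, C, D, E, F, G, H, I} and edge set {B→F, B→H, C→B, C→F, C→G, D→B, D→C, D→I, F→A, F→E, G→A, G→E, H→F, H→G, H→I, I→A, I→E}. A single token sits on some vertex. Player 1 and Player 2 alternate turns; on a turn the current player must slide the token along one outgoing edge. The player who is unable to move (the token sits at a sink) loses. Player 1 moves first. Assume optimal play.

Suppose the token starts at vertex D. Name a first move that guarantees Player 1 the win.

Move to C.

Positions with no move are L. A position that does have a move is losing for the player to move precisely when every available move leads to a winning position for the opponent. Fill in the labels:
Every edge goes from a vertex to one that appears earlier in the order A, E, F, I, G, H, B, C, D, so processing vertices in that order labels each vertex after all of its successors.
A: no outgoing edge → L
E: no outgoing edge → L
F: W (go to E, an L position)
I: W (go to E, an L position)
G: W (go to E, an L position)
H: L (options G(W), I(W), F(W) are all W)
B: W (go to H, an L position)
C: L (options B(W), G(W), F(W) are all W)
D: W (go to C, an L position)
From D, the L positions reachable in one move are: C.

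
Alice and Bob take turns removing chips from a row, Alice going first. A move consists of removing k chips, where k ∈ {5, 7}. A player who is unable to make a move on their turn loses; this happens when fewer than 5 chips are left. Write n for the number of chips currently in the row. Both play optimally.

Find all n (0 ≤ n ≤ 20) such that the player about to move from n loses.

Classify positions by backward induction: terminal positions (no move available) are L. From any other position, the mover wins iff some move reaches an L.
n=0: no move → L
n=1: no move → L
n=2: no move → L
n=3: no move → L
n=4: no move → L
n=5: reaches L-position 0 → W
n=6: reaches L-position 1 → W
n=7: reaches L-position 2 → W
n=8: reaches L-position 3 → W
n=9: reaches L-position 4 → W
n=10: reaches L-position 3 → W
n=11: reaches L-position 4 → W
n=12: only reaches 7(W), 5(W), all W → L
n=13: only reaches 8(W), 6(W), all W → L
n=14: only reaches 9(W), 7(W), all W → L
n=15: only reaches 10(W), 8(W), all W → L
n=16: only reaches 11(W), 9(W), all W → L
n=17: reaches L-position 12 → W
n=18: reaches L-position 13 → W
n=19: reaches L-position 14 → W
n=20: reaches L-position 15 → W
Reading off the rows marked L gives the requested list; there are 10 such values of n.

0, 1, 2, 3, 4, 12, 13, 14, 15, 16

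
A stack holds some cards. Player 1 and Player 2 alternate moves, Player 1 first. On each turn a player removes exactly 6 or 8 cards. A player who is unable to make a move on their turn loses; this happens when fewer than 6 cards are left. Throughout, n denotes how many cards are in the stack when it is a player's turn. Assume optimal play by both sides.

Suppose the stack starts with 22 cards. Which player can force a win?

Label each position W (a win for the player to move) or L (a loss). A position with no legal move is L; any other position is W exactly when some move reaches an L, and L when every move reaches a W.
n=0: no move → L
n=1: no move → L
n=2: no move → L
n=3: no move → L
n=4: no move → L
n=5: no move → L
n=6: →0(L), so W
n=7: →1(L), so W
n=8: →2(L), so W
n=9: →3(L), so W
n=10: →4(L), so W
n=11: →5(L), so W
n=12: →4(L), so W
n=13: →5(L), so W
n=14: →8(W), 6(W) — all W, so L
n=15: →9(W), 7(W) — all W, so L
n=16: →10(W), 8(W) — all W, so L
n=17: →11(W), 9(W) — all W, so L
n=18: →12(W), 10(W) — all W, so L
n=19: →13(W), 11(W) — all W, so L
n=20: →14(L), so W
n=21: →15(L), so W
n=22: →16(L), so W
From 22 Player 1 can remove 6, leaving 16, reaching an L position.

Player 1 wins.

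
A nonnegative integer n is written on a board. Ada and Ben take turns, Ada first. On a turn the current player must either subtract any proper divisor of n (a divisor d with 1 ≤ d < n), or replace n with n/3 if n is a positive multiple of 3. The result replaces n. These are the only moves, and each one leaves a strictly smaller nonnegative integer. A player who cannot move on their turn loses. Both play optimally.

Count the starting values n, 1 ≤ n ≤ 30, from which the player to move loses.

Build the W/L table. Terminal = L. A non-terminal position is W if it has a move to some L; otherwise it is L.
n=0: no move → L
n=1: no move → L
n=2: can move to 1, which is L ⇒ W
n=3: can move to 1, which is L ⇒ W
n=4: moves to 2(W), 3(W); every one is W ⇒ L
n=5: can move to 4, which is L ⇒ W
n=6: can move to 4, which is L ⇒ W
n=7: the only move is to 6(W), a W ⇒ L
n=8: can move to 4, which is L ⇒ W
n=9: moves to 3(W), 6(W), 8(W); every one is W ⇒ L
n=10: can move to 9, which is L ⇒ W
n=11: the only move is to 10(W), a W ⇒ L
n=12: can move to 4, which is L ⇒ W
n=13: the only move is to 12(W), a W ⇒ L
n=14: can move to 7, which is L ⇒ W
n=15: moves to 5(W), 10(W), 12(W), 14(W); every one is W ⇒ L
n=16: can move to 15, which is L ⇒ W
n=17: the only move is to 16(W), a W ⇒ L
n=18: can move to 9, which is L ⇒ W
n=19: the only move is to 18(W), a W ⇒ L
n=20: can move to 15, which is L ⇒ W
n=21: can move to 7, which is L ⇒ W
n=22: can move to 11, which is L ⇒ W
n=23: the only move is to 22(W), a W ⇒ L
n=24: can move to 23, which is L ⇒ W
n=25: moves to 20(W), 24(W); every one is W ⇒ L
n=26: can move to 13, which is L ⇒ W
n=27: can move to 9, which is L ⇒ W
n=28: moves to 14(W), 21(W), 24(W), 26(W), 27(W); every one is W ⇒ L
n=29: can move to 28, which is L ⇒ W
n=30: can move to 15, which is L ⇒ W
L entries with 1 ≤ n ≤ 30 (n=0 is outside the asked range and is not counted): n = 1, 4, 7, 9, 11, 13, 15, 17, 19, 23, 25, 28; that makes 12.

12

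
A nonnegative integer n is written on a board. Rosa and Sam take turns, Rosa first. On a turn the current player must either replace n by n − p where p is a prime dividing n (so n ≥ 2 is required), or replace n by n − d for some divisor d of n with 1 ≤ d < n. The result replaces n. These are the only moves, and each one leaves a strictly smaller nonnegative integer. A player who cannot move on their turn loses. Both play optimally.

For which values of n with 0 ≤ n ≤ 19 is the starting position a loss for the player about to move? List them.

0, 1, 4, 9, 14

Use the standard recursion: the mover loses at a terminal position; elsewhere, the mover wins exactly when some move hands the opponent an L position.
n=0: no move → L
n=1: no move → L
n=2: →0(L), so W
n=3: →0(L), so W
n=4: →2(W), 3(W) — all W, so L
n=5: →0(L), so W
n=6: →4(L), so W
n=7: →0(L), so W
n=8: →4(L), so W
n=9: →6(W), 8(W) — all W, so L
n=10: →9(L), so W
n=11: →0(L), so W
n=12: →9(L), so W
n=13: →0(L), so W
n=14: →7(W), 12(W), 13(W) — all W, so L
n=15: →14(L), so W
n=16: →14(L), so W
n=17: →0(L), so W
n=18: →9(L), so W
n=19: →0(L), so W
Reading off the rows marked L gives the requested list; there are 5 such values of n.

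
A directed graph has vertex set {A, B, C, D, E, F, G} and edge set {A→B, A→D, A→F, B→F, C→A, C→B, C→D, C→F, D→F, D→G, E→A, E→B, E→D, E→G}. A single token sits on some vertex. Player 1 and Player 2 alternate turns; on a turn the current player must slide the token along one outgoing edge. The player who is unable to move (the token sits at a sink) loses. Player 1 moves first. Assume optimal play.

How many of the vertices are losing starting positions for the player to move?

Use the standard recursion: the mover loses at a terminal position; elsewhere, the mover wins exactly when some move hands the opponent an L position.
Every edge goes from a vertex to one that appears earlier in the order G, F, B, D, A, C, E, so processing vertices in that order labels each vertex after all of its successors.
G: no outgoing edge → L
F: no outgoing edge → L
B: W (go to F, an L position)
D: W (go to F, an L position)
A: W (go to F, an L position)
C: W (go to F, an L position)
E: W (go to G, an L position)
The L vertices are F, G; that is 2 in all.

2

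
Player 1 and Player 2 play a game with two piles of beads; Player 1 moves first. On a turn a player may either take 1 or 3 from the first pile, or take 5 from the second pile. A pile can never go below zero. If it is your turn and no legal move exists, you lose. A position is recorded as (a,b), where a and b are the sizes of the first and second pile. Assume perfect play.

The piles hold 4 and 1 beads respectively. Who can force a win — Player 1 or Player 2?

Classify positions by backward induction: terminal positions (no move available) are L. From any other position, the mover wins iff some move reaches an L.
No move ever increases a pile, so every position that can arise here has a ≤ 4 and b ≤ 1; it is enough to label the cells with 0 ≤ a ≤ 4 and 0 ≤ b ≤ 1.
Every move lowers a or b (never raises either), so fill the grid row by row in increasing a, and left to right within a row: each cell's successors are then already labelled.
      b=0  b=1
a=0:    L    L
a=1:    W    W
a=2:    L    L
a=3:    W    W
a=4:    L    L
Cells with no legal move (terminal, hence L): (0,0), (0,1).
The remaining L cells, each justified by listing all of its moves:
(2,0): →(1,0)(W) only, which is W, so L
(2,1): →(1,1)(W) only, which is W, so L
(4,0): →(3,0)(W), (1,0)(W) — all W, so L
(4,1): →(3,1)(W), (1,1)(W) — all W, so L
Every other cell has at least one move into one of the L cells above, so it is W.
The starting position (4,1) is L: whatever Player 1 does, the opponent receives a W position.

Player 2 wins.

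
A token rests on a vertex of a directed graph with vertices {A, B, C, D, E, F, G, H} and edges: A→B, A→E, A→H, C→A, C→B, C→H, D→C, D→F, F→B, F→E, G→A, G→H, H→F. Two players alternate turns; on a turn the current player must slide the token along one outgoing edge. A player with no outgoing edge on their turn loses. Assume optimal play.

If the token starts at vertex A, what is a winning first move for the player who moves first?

Compute win/loss labels from the base case upward. A position with no move is L. Any other position is W if it can reach an L in one move, else L.
Every edge goes from a vertex to one that appears earlier in the order E, B, F, H, A, G, C, D, so processing vertices in that order labels each vertex after all of its successors.
E: no outgoing edge → L
B: no outgoing edge → L
F: can move to B, which is L ⇒ W
H: the only move is to F(W), a W ⇒ L
A: can move to H, which is L ⇒ W
G: can move to H, which is L ⇒ W
C: can move to H, which is L ⇒ W
D: moves to C(W), F(W); every one is W ⇒ L
From A, the L positions reachable in one move are: H, B, E. Any move reaching one of these is winning.

Move to H.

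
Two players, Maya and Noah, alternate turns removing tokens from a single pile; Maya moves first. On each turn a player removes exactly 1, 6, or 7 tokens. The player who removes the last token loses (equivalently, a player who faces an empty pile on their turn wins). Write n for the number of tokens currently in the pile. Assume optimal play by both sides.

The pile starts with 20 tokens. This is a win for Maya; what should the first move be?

Remove 7, leaving 13.

Compute win/loss labels from the base case upward. A position with no move is W. Any other position is W if it can reach an L in one move, else L.
n=0: no move; the opponent has just taken the last token and therefore loses → W
n=1: only reaches 0(W), which is W → L
n=2: reaches L-position 1 → W
n=3: only reaches 2(W), which is W → L
n=4: reaches L-position 3 → W
n=5: only reaches 4(W), which is W → L
n=6: reaches L-position 5 → W
n=7: reaches L-position 1 → W
n=8: reaches L-position 1 → W
n=9: reaches L-position 3 → W
n=10: reaches L-position 3 → W
n=11: reaches L-position 5 → W
n=12: reaches L-position 5 → W
n=13: only reaches 12(W), 7(W), 6(W), all W → L
n=14: reaches L-position 13 → W
n=15: only reaches 14(W), 9(W), 8(W), all W → L
n=16: reaches L-position 15 → W
n=17: only reaches 16(W), 11(W), 10(W), all W → L
n=18: reaches L-position 17 → W
n=19: reaches L-position 13 → W
n=20: reaches L-position 13 → W
From 20, the L positions reachable in one move are: 13.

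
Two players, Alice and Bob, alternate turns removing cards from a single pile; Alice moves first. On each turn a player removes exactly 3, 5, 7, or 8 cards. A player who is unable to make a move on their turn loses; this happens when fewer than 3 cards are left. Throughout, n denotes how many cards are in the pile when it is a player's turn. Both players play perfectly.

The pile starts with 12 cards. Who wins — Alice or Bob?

Compute win/loss labels from the base case upward. A position with no move is L. Any other position is W if it can reach an L in one move, else L.
n=0: no move → L
n=1: no move → L
n=2: no move → L
n=3: reaches L-position 0 → W
n=4: reaches L-position 1 → W
n=5: reaches L-position 2 → W
n=6: reaches L-position 1 → W
n=7: reaches L-position 2 → W
n=8: reaches L-position 1 → W
n=9: reaches L-position 2 → W
n=10: reaches L-position 2 → W
n=11: only reaches 8(W), 6(W), 4(W), 3(W), all W → L
n=12: only reaches 9(W), 7(W), 5(W), 4(W), all W → L
Every move from 12 reaches a W position, so the mover loses.

Bob wins.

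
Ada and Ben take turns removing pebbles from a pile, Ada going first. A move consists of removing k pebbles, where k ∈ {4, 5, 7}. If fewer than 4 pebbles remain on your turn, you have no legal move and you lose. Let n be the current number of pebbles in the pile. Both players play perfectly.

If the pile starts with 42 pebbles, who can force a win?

Ada wins.

Work bottom-up. With no move the player to move loses. Otherwise the position is W if at least one move leads to an L position for the opponent, and L if every move leads to a W.
n=0: no move → L
n=1: no move → L
n=2: no move → L
n=3: no move → L
n=4: reaches L-position 0 → W
n=5: reaches L-position 1 → W
n=6: reaches L-position 2 → W
n=7: reaches L-position 3 → W
n=8: reaches L-position 3 → W
n=9: reaches L-position 2 → W
n=10: reaches L-position 3 → W
n=11: only reaches 7(W), 6(W), 4(W), all W → L
n=12: only reaches 8(W), 7(W), 5(W), all W → L
n=13: only reaches 9(W), 8(W), 6(W), all W → L
n=14: only reaches 10(W), 9(W), 7(W), all W → L
n=15: reaches L-position 11 → W
n=16: reaches L-position 12 → W
n=17: reaches L-position 13 → W
n=18: reaches L-position 14 → W
n=19: reaches L-position 14 → W
n=20: reaches L-position 13 → W
n=21: reaches L-position 14 → W
n=22: only reaches 18(W), 17(W), 15(W), all W → L
n=23: only reaches 19(W), 18(W), 16(W), all W → L
n=24: only reaches 20(W), 19(W), 17(W), all W → L
n=25: only reaches 21(W), 20(W), 18(W), all W → L
n=26: reaches L-position 22 → W
n=27: reaches L-position 23 → W
n=28: reaches L-position 24 → W
n=29: reaches L-position 25 → W
n=30: reaches L-position 25 → W
n=31: reaches L-position 24 → W
n=32: reaches L-position 25 → W
n=33: only reaches 29(W), 28(W), 26(W), all W → L
n=34: only reaches 30(W), 29(W), 27(W), all W → L
n=35: only reaches 31(W), 30(W), 28(W), all W → L
n=36: only reaches 32(W), 31(W), 29(W), all W → L
n=37: reaches L-position 33 → W
n=38: reaches L-position 34 → W
n=39: reaches L-position 35 → W
n=40: reaches L-position 36 → W
n=41: reaches L-position 36 → W
n=42: reaches L-position 35 → W
The starting position 42 is W: Ada should remove 7, leaving 35, handing over an L position.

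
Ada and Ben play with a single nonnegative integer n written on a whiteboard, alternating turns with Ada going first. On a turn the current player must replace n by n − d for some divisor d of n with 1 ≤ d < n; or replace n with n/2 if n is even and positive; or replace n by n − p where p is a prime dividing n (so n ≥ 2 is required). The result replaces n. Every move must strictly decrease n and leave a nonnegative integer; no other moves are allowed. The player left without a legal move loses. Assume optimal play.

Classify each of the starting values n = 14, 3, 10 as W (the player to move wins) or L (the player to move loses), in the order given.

14: L, 3: W, 10: W

Work bottom-up. With no move the player to move loses. Otherwise the position is W if at least one move leads to an L position for the opponent, and L if every move leads to a W.
n=0: no move → L
n=1: no move → L
n=2: can move to 0, which is L ⇒ W
n=3: can move to 0, which is L ⇒ W
n=4: moves to 2(W), 3(W); every one is W ⇒ L
n=5: can move to 0, which is L ⇒ W
n=6: can move to 4, which is L ⇒ W
n=7: can move to 0, which is L ⇒ W
n=8: can move to 4, which is L ⇒ W
n=9: moves to 6(W), 8(W); every one is W ⇒ L
n=10: can move to 9, which is L ⇒ W
n=11: can move to 0, which is L ⇒ W
n=12: can move to 9, which is L ⇒ W
n=13: can move to 0, which is L ⇒ W
n=14: moves to 7(W), 12(W), 13(W); every one is W ⇒ L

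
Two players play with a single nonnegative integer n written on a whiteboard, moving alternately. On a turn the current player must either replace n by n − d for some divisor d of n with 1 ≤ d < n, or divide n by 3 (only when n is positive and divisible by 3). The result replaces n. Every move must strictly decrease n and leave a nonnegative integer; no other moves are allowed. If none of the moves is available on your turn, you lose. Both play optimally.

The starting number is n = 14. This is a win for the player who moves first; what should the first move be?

Positions with no move are L. A position that does have a move is losing for the player to move precisely when every available move leads to a winning position for the opponent. Fill in the labels:
n=0: no move → L
n=1: no move → L
n=2: reaches L-position 1 → W
n=3: reaches L-position 1 → W
n=4: only reaches 2(W), 3(W), all W → L
n=5: reaches L-position 4 → W
n=6: reaches L-position 4 → W
n=7: only reaches 6(W), which is W → L
n=8: reaches L-position 4 → W
n=9: only reaches 3(W), 6(W), 8(W), all W → L
n=10: reaches L-position 9 → W
n=11: only reaches 10(W), which is W → L
n=12: reaches L-position 4 → W
n=13: only reaches 12(W), which is W → L
n=14: reaches L-position 7 → W
From 14, the L positions reachable in one move are: 7, 13. Any move reaching one of these is winning.

Move to 7.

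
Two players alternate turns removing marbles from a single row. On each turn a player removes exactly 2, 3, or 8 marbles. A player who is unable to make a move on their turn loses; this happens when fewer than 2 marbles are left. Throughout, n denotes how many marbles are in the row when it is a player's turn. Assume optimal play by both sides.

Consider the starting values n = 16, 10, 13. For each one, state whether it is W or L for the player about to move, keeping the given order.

Positions with no move are L. A position that does have a move is losing for the player to move precisely when every available move leads to a winning position for the opponent. Fill in the labels:
n=0: no move → L
n=1: no move → L
n=2: W (go to 0, an L position)
n=3: W (go to 1, an L position)
n=4: W (go to 1, an L position)
n=5: L (options 3(W), 2(W) are all W)
n=6: L (options 4(W), 3(W) are all W)
n=7: W (go to 5, an L position)
n=8: W (go to 6, an L position)
n=9: W (go to 6, an L position)
n=10: L (options 8(W), 7(W), 2(W) are all W)
n=11: L (options 9(W), 8(W), 3(W) are all W)
n=12: W (go to 10, an L position)
n=13: W (go to 11, an L position)
n=14: W (go to 11, an L position)
n=15: L (options 13(W), 12(W), 7(W) are all W)
n=16: L (options 14(W), 13(W), 8(W) are all W)

16: L, 10: L, 13: W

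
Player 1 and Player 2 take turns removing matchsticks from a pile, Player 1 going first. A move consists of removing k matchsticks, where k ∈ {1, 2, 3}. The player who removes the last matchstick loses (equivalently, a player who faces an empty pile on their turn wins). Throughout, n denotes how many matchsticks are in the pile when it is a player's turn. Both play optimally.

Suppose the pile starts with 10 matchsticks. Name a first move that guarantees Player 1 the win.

Remove 1, leaving 9.

Classify positions by backward induction: terminal positions (no move available) are W. From any other position, the mover wins iff some move reaches an L.
n=0: no move; the opponent has just taken the last matchstick and therefore loses → W
n=1: L (sole option 0(W) is W)
n=2: W (go to 1, an L position)
n=3: W (go to 1, an L position)
n=4: W (go to 1, an L position)
n=5: L (options 4(W), 3(W), 2(W) are all W)
n=6: W (go to 5, an L position)
n=7: W (go to 5, an L position)
n=8: W (go to 5, an L position)
n=9: L (options 8(W), 7(W), 6(W) are all W)
n=10: W (go to 9, an L position)
From 10, the L positions reachable in one move are: 9.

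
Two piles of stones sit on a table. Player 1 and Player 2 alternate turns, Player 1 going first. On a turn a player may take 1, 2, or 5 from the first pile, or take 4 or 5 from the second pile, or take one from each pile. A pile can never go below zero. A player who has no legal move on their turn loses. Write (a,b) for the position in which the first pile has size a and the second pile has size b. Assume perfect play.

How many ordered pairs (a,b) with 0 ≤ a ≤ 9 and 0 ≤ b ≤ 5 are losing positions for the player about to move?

22

Compute win/loss labels from the base case upward. A position with no move is L. Any other position is W if it can reach an L in one move, else L.
Every move lowers a or b (never raises either), so fill the grid row by row in increasing a, and left to right within a row: each cell's successors are then already labelled.
      b=0  b=1  b=2  b=3  b=4  b=5
a=0:    L    L    L    L    W    W
a=1:    W    W    W    W    W    L
a=2:    W    W    W    W    L    W
a=3:    L    L    L    L    W    W
a=4:    W    W    W    W    W    L
a=5:    W    W    W    W    L    W
a=6:    L    L    L    L    W    W
a=7:    W    W    W    W    W    L
a=8:    W    W    W    W    L    W
a=9:    L    L    L    L    W    W
Cells with no legal move (terminal, hence L): (0,0), (0,1), (0,2), (0,3).
The remaining L cells, each justified by listing all of its moves:
(1,5): →(0,5)(W), (1,1)(W), (1,0)(W), (0,4)(W) — all W, so L
(2,4): →(1,4)(W), (0,4)(W), (2,0)(W), (1,3)(W) — all W, so L
(3,0): →(2,0)(W), (1,0)(W) — all W, so L
(3,1): →(2,1)(W), (1,1)(W), (2,0)(W) — all W, so L
(3,2): →(2,2)(W), (1,2)(W), (2,1)(W) — all W, so L
(3,3): →(2,3)(W), (1,3)(W), (2,2)(W) — all W, so L
(4,5): →(3,5)(W), (2,5)(W), (4,1)(W), (4,0)(W), (3,4)(W) — all W, so L
(5,4): →(4,4)(W), (3,4)(W), (0,4)(W), (5,0)(W), (4,3)(W) — all W, so L
(6,0): →(5,0)(W), (4,0)(W), (1,0)(W) — all W, so L
(6,1): →(5,1)(W), (4,1)(W), (1,1)(W), (5,0)(W) — all W, so L
(6,2): →(5,2)(W), (4,2)(W), (1,2)(W), (5,1)(W) — all W, so L
(6,3): →(5,3)(W), (4,3)(W), (1,3)(W), (5,2)(W) — all W, so L
(7,5): →(6,5)(W), (5,5)(W), (2,5)(W), (7,1)(W), (7,0)(W), (6,4)(W) — all W, so L
(8,4): →(7,4)(W), (6,4)(W), (3,4)(W), (8,0)(W), (7,3)(W) — all W, so L
(9,0): →(8,0)(W), (7,0)(W), (4,0)(W) — all W, so L
(9,1): →(8,1)(W), (7,1)(W), (4,1)(W), (8,0)(W) — all W, so L
(9,2): →(8,2)(W), (7,2)(W), (4,2)(W), (8,1)(W) — all W, so L
(9,3): →(8,3)(W), (7,3)(W), (4,3)(W), (8,2)(W) — all W, so L
Every other cell has at least one move into one of the L cells above, so it is W.
L cells per row: a=0: 4, a=1: 1, a=2: 1, a=3: 4, a=4: 1, a=5: 1, a=6: 4, a=7: 1, a=8: 1, a=9: 4; total 22.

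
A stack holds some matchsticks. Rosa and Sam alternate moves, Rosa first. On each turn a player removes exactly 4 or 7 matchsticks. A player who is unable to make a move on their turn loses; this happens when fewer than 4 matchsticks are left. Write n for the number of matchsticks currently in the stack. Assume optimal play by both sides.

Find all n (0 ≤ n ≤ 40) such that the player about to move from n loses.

Classify positions by backward induction: terminal positions (no move available) are L. From any other position, the mover wins iff some move reaches an L.
n=0: no move → L
n=1: no move → L
n=2: no move → L
n=3: no move → L
n=4: W (go to 0, an L position)
n=5: W (go to 1, an L position)
n=6: W (go to 2, an L position)
n=7: W (go to 3, an L position)
n=8: W (go to 1, an L position)
n=9: W (go to 2, an L position)
n=10: W (go to 3, an L position)
n=11: L (options 7(W), 4(W) are all W)
n=12: L (options 8(W), 5(W) are all W)
n=13: L (options 9(W), 6(W) are all W)
n=14: L (options 10(W), 7(W) are all W)
n=15: W (go to 11, an L position)
n=16: W (go to 12, an L position)
n=17: W (go to 13, an L position)
n=18: W (go to 14, an L position)
n=19: W (go to 12, an L position)
n=20: W (go to 13, an L position)
n=21: W (go to 14, an L position)
n=22: L (options 18(W), 15(W) are all W)
n=23: L (options 19(W), 16(W) are all W)
n=24: L (options 20(W), 17(W) are all W)
n=25: L (options 21(W), 18(W) are all W)
n=26: W (go to 22, an L position)
n=27: W (go to 23, an L position)
n=28: W (go to 24, an L position)
n=29: W (go to 25, an L position)
n=30: W (go to 23, an L position)
n=31: W (go to 24, an L position)
n=32: W (go to 25, an L position)
n=33: L (options 29(W), 26(W) are all W)
n=34: L (options 30(W), 27(W) are all W)
n=35: L (options 31(W), 28(W) are all W)
n=36: L (options 32(W), 29(W) are all W)
n=37: W (go to 33, an L position)
n=38: W (go to 34, an L position)
n=39: W (go to 35, an L position)
n=40: W (go to 36, an L position)
Reading off the rows marked L gives the requested list; there are 16 such values of n.

0, 1, 2, 3, 11, 12, 13, 14, 22, 23, 24, 25, 33, 34, 35, 36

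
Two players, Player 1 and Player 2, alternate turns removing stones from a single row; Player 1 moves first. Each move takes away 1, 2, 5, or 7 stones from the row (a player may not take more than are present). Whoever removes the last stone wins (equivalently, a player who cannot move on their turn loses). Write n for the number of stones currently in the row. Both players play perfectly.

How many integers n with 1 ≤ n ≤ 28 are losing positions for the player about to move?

9

Use the standard recursion: the mover loses at a terminal position; elsewhere, the mover wins exactly when some move hands the opponent an L position.
n=0: no move → L
n=1: →0(L), so W
n=2: →0(L), so W
n=3: →2(W), 1(W) — all W, so L
n=4: →3(L), so W
n=5: →3(L), so W
n=6: →5(W), 4(W), 1(W) — all W, so L
n=7: →6(L), so W
n=8: →6(L), so W
n=9: →8(W), 7(W), 4(W), 2(W) — all W, so L
n=10: →9(L), so W
n=11: →9(L), so W
n=12: →11(W), 10(W), 7(W), 5(W) — all W, so L
n=13: →12(L), so W
n=14: →12(L), so W
n=15: →14(W), 13(W), 10(W), 8(W) — all W, so L
n=16: →15(L), so W
n=17: →15(L), so W
n=18: →17(W), 16(W), 13(W), 11(W) — all W, so L
n=19: →18(L), so W
n=20: →18(L), so W
n=21: →20(W), 19(W), 16(W), 14(W) — all W, so L
n=22: →21(L), so W
n=23: →21(L), so W
n=24: →23(W), 22(W), 19(W), 17(W) — all W, so L
n=25: →24(L), so W
n=26: →24(L), so W
n=27: →26(W), 25(W), 22(W), 20(W) — all W, so L
n=28: →27(L), so W
L entries with 1 ≤ n ≤ 28 (n=0 is outside the asked range and is not counted): n = 3, 6, 9, 12, 15, 18, 21, 24, 27; that makes 9.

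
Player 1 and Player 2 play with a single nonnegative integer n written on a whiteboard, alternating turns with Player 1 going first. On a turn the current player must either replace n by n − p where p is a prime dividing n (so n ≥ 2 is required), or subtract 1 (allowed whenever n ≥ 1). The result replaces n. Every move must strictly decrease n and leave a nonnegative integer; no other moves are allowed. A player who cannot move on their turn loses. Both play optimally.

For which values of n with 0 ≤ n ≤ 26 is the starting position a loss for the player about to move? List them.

Classify positions by backward induction: terminal positions (no move available) are L. From any other position, the mover wins iff some move reaches an L.
n=0: no move → L
n=1: reaches L-position 0 → W
n=2: reaches L-position 0 → W
n=3: reaches L-position 0 → W
n=4: only reaches 2(W), 3(W), all W → L
n=5: reaches L-position 0 → W
n=6: reaches L-position 4 → W
n=7: reaches L-position 0 → W
n=8: only reaches 6(W), 7(W), all W → L
n=9: reaches L-position 8 → W
n=10: reaches L-position 8 → W
n=11: reaches L-position 0 → W
n=12: only reaches 9(W), 10(W), 11(W), all W → L
n=13: reaches L-position 0 → W
n=14: reaches L-position 12 → W
n=15: reaches L-position 12 → W
n=16: only reaches 14(W), 15(W), all W → L
n=17: reaches L-position 0 → W
n=18: reaches L-position 16 → W
n=19: reaches L-position 0 → W
n=20: only reaches 15(W), 18(W), 19(W), all W → L
n=21: reaches L-position 20 → W
n=22: reaches L-position 20 → W
n=23: reaches L-position 0 → W
n=24: only reaches 21(W), 22(W), 23(W), all W → L
n=25: reaches L-position 20 → W
n=26: reaches L-position 24 → W
The losing starting values of n are exactly the entries labelled L in this table (7 of them).

0, 4, 8, 12, 16, 20, 24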